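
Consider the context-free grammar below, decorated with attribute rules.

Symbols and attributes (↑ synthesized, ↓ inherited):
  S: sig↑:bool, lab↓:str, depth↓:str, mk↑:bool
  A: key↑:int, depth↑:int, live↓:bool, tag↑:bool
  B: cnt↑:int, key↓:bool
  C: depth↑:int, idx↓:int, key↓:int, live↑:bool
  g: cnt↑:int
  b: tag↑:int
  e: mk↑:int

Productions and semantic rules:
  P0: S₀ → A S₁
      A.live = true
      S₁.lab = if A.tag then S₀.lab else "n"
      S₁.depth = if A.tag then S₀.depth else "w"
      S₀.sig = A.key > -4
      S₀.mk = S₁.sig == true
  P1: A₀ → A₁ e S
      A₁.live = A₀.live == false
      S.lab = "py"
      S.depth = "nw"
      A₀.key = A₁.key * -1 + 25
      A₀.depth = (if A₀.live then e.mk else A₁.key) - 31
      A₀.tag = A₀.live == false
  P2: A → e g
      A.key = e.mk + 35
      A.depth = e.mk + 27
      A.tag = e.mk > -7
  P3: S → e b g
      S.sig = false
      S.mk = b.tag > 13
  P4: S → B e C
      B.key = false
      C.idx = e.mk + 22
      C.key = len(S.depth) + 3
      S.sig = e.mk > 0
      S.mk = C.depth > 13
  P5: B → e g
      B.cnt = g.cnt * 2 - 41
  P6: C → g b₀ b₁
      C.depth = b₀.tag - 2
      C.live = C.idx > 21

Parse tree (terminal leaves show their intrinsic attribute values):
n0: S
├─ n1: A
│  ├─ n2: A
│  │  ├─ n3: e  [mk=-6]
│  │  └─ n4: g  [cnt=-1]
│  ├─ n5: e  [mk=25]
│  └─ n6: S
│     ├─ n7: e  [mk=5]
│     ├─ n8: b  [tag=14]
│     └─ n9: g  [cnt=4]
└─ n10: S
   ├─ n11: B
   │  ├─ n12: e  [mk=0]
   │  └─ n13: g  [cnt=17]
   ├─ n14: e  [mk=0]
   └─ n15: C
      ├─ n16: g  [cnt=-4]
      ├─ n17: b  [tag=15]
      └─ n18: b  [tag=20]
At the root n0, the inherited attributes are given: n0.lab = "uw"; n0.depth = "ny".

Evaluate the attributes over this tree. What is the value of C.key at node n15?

4

1. n0.lab = "uw"  [given at root]
2. n0.depth = "ny"  [given at root]
3. n1.live = true  [true]
4. n2.live = false  [A₀.live == false]
5. n3.mk = -6  [terminal]
6. n4.cnt = -1  [terminal]
7. n2.key = 29  [e.mk + 35]
8. n2.depth = 21  [e.mk + 27]
9. n2.tag = true  [e.mk > -7]
10. n5.mk = 25  [terminal]
11. n6.lab = "py"  ["py"]
12. n6.depth = "nw"  ["nw"]
13. n7.mk = 5  [terminal]
14. n8.tag = 14  [terminal]
15. n9.cnt = 4  [terminal]
16. n6.sig = false  [false]
17. n6.mk = true  [b.tag > 13]
18. n1.key = -4  [A₁.key * -1 + 25]
19. n1.depth = -6  [(if A₀.live then e.mk else A₁.key) - 31]
20. n1.tag = false  [A₀.live == false]
21. n10.lab = "n"  [if A.tag then S₀.lab else "n"]
22. n10.depth = "w"  [if A.tag then S₀.depth else "w"]
23. n11.key = false  [false]
24. n12.mk = 0  [terminal]
25. n13.cnt = 17  [terminal]
26. n11.cnt = -7  [g.cnt * 2 - 41]
27. n14.mk = 0  [terminal]
28. n15.idx = 22  [e.mk + 22]
29. n15.key = 4  [len(S.depth) + 3]
30. n16.cnt = -4  [terminal]
31. n17.tag = 15  [terminal]
32. n18.tag = 20  [terminal]
33. n15.depth = 13  [b₀.tag - 2]
34. n15.live = true  [C.idx > 21]
35. n10.sig = false  [e.mk > 0]
36. n10.mk = false  [C.depth > 13]
37. n0.sig = false  [A.key > -4]
38. n0.mk = false  [S₁.sig == true]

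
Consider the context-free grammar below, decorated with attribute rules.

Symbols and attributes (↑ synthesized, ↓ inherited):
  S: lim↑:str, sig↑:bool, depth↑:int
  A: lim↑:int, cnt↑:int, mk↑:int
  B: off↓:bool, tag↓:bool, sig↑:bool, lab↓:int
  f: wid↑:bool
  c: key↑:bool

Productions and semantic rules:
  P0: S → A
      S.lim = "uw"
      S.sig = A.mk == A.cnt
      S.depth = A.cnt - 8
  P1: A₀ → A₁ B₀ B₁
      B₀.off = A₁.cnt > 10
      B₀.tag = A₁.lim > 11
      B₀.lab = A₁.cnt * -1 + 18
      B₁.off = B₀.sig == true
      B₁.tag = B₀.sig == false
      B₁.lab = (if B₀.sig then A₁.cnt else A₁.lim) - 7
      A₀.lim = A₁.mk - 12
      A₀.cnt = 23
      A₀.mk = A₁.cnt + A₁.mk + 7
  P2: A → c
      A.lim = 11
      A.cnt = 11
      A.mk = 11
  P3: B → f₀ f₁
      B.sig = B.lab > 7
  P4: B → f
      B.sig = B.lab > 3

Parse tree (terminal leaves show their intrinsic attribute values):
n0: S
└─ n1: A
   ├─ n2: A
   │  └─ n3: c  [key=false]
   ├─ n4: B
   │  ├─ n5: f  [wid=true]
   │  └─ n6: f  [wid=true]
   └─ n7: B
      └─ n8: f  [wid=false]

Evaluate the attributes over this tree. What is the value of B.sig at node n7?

1. n3.key = false  [terminal]
2. n2.lim = 11  [11]
3. n2.cnt = 11  [11]
4. n2.mk = 11  [11]
5. n4.off = true  [A₁.cnt > 10]
6. n4.tag = false  [A₁.lim > 11]
7. n4.lab = 7  [A₁.cnt * -1 + 18]
8. n5.wid = true  [terminal]
9. n6.wid = true  [terminal]
10. n4.sig = false  [B.lab > 7]
11. n7.off = false  [B₀.sig == true]
12. n7.tag = true  [B₀.sig == false]
13. n7.lab = 4  [(if B₀.sig then A₁.cnt else A₁.lim) - 7]
14. n8.wid = false  [terminal]
15. n7.sig = true  [B.lab > 3]
16. n1.lim = -1  [A₁.mk - 12]
17. n1.cnt = 23  [23]
18. n1.mk = 29  [A₁.cnt + A₁.mk + 7]
19. n0.lim = "uw"  ["uw"]
20. n0.sig = false  [A.mk == A.cnt]
21. n0.depth = 15  [A.cnt - 8]

true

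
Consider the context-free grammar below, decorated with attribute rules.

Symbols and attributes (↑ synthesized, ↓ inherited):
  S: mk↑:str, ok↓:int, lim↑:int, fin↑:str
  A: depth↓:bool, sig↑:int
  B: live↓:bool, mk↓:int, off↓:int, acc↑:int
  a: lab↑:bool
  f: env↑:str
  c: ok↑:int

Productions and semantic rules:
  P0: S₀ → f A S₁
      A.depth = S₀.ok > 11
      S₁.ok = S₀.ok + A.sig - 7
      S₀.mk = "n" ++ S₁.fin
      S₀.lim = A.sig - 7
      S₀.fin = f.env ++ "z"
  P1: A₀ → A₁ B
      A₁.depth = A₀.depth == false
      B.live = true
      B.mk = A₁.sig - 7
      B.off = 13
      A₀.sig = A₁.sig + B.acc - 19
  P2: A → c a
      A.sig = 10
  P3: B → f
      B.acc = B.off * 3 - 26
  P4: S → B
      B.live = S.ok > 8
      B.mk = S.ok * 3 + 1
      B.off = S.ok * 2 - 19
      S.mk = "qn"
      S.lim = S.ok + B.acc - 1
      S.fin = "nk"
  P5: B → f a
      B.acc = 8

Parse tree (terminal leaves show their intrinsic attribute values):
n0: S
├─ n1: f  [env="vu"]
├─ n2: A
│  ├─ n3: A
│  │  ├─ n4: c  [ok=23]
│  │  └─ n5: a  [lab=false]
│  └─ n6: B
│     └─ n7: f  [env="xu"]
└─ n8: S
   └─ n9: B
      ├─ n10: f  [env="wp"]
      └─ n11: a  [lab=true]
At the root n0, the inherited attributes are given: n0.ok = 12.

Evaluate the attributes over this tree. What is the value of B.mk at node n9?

28

1. n0.ok = 12  [given at root]
2. n1.env = "vu"  [terminal]
3. n2.depth = true  [S₀.ok > 11]
4. n3.depth = false  [A₀.depth == false]
5. n4.ok = 23  [terminal]
6. n5.lab = false  [terminal]
7. n3.sig = 10  [10]
8. n6.live = true  [true]
9. n6.mk = 3  [A₁.sig - 7]
10. n6.off = 13  [13]
11. n7.env = "xu"  [terminal]
12. n6.acc = 13  [B.off * 3 - 26]
13. n2.sig = 4  [A₁.sig + B.acc - 19]
14. n8.ok = 9  [S₀.ok + A.sig - 7]
15. n9.live = true  [S.ok > 8]
16. n9.mk = 28  [S.ok * 3 + 1]
17. n9.off = -1  [S.ok * 2 - 19]
18. n10.env = "wp"  [terminal]
19. n11.lab = true  [terminal]
20. n9.acc = 8  [8]
21. n8.mk = "qn"  ["qn"]
22. n8.lim = 16  [S.ok + B.acc - 1]
23. n8.fin = "nk"  ["nk"]
24. n0.mk = "nnk"  ["n" ++ S₁.fin]
25. n0.lim = -3  [A.sig - 7]
26. n0.fin = "vuz"  [f.env ++ "z"]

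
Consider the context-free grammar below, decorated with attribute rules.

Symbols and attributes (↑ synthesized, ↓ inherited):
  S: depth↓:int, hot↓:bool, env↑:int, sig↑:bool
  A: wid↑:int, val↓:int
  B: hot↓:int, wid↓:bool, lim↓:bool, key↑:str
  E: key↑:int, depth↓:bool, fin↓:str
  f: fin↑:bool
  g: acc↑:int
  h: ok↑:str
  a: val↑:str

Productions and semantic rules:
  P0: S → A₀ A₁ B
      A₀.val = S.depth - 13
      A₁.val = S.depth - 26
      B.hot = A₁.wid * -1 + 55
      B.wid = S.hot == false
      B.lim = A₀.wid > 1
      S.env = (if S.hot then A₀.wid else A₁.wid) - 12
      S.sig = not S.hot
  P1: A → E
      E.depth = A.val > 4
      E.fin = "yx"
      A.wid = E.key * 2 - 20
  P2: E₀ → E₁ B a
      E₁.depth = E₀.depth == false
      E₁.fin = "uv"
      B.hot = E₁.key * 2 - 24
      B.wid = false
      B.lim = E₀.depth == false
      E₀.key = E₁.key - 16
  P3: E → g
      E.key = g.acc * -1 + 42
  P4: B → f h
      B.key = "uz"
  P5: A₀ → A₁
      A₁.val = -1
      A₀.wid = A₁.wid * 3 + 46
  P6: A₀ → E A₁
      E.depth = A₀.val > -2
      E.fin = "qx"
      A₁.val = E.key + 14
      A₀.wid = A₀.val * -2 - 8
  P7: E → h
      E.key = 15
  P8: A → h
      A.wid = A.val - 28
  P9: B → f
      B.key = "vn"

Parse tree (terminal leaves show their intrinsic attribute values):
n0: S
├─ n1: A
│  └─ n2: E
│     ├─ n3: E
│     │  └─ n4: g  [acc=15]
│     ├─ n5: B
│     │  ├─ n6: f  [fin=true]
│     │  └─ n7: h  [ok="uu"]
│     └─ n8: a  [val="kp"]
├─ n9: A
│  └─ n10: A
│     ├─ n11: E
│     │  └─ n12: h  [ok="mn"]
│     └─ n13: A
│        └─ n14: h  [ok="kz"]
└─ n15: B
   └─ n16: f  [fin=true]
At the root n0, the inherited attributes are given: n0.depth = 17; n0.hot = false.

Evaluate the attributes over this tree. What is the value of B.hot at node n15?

27

1. n0.depth = 17  [given at root]
2. n0.hot = false  [given at root]
3. n1.val = 4  [S.depth - 13]
4. n2.depth = false  [A.val > 4]
5. n2.fin = "yx"  ["yx"]
6. n3.depth = true  [E₀.depth == false]
7. n3.fin = "uv"  ["uv"]
8. n4.acc = 15  [terminal]
9. n3.key = 27  [g.acc * -1 + 42]
10. n5.hot = 30  [E₁.key * 2 - 24]
11. n5.wid = false  [false]
12. n5.lim = true  [E₀.depth == false]
13. n6.fin = true  [terminal]
14. n7.ok = "uu"  [terminal]
15. n5.key = "uz"  ["uz"]
16. n8.val = "kp"  [terminal]
17. n2.key = 11  [E₁.key - 16]
18. n1.wid = 2  [E.key * 2 - 20]
19. n9.val = -9  [S.depth - 26]
20. n10.val = -1  [-1]
21. n11.depth = true  [A₀.val > -2]
22. n11.fin = "qx"  ["qx"]
23. n12.ok = "mn"  [terminal]
24. n11.key = 15  [15]
25. n13.val = 29  [E.key + 14]
26. n14.ok = "kz"  [terminal]
27. n13.wid = 1  [A.val - 28]
28. n10.wid = -6  [A₀.val * -2 - 8]
29. n9.wid = 28  [A₁.wid * 3 + 46]
30. n15.hot = 27  [A₁.wid * -1 + 55]
31. n15.wid = true  [S.hot == false]
32. n15.lim = true  [A₀.wid > 1]
33. n16.fin = true  [terminal]
34. n15.key = "vn"  ["vn"]
35. n0.env = 16  [(if S.hot then A₀.wid else A₁.wid) - 12]
36. n0.sig = true  [not S.hot]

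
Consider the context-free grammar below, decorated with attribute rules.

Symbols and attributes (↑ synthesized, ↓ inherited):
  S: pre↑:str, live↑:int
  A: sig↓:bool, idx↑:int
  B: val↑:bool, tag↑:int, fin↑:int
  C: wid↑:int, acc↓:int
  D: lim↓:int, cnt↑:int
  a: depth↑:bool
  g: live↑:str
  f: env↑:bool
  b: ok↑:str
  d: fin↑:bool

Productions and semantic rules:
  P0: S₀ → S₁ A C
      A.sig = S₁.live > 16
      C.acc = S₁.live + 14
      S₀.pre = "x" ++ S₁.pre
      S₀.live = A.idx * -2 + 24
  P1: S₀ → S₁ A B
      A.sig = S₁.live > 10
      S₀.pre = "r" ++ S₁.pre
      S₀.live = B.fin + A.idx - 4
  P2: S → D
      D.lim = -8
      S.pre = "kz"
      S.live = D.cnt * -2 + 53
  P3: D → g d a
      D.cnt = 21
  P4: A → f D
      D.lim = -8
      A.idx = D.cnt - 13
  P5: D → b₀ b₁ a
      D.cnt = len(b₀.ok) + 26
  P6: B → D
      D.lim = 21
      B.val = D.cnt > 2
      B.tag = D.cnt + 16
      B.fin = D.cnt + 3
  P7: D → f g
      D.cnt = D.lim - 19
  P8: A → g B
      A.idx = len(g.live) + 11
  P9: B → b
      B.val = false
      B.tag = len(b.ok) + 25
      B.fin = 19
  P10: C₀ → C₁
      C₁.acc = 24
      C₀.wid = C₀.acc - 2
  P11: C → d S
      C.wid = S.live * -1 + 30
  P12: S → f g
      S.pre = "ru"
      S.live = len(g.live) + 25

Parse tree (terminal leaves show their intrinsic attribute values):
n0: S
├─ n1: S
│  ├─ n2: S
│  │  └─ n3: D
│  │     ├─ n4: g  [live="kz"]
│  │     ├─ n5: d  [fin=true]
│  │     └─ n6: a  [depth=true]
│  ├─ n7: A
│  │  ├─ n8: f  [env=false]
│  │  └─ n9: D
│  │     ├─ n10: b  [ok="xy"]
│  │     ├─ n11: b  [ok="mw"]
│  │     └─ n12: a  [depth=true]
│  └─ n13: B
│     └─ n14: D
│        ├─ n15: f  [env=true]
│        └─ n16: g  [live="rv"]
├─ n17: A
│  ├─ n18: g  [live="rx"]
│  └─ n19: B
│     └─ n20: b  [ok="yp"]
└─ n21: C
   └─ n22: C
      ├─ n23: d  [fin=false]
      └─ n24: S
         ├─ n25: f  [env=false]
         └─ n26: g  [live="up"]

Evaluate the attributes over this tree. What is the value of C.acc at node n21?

30

1. n3.lim = -8  [-8]
2. n4.live = "kz"  [terminal]
3. n5.fin = true  [terminal]
4. n6.depth = true  [terminal]
5. n3.cnt = 21  [21]
6. n2.pre = "kz"  ["kz"]
7. n2.live = 11  [D.cnt * -2 + 53]
8. n7.sig = true  [S₁.live > 10]
9. n8.env = false  [terminal]
10. n9.lim = -8  [-8]
11. n10.ok = "xy"  [terminal]
12. n11.ok = "mw"  [terminal]
13. n12.depth = true  [terminal]
14. n9.cnt = 28  [len(b₀.ok) + 26]
15. n7.idx = 15  [D.cnt - 13]
16. n14.lim = 21  [21]
17. n15.env = true  [terminal]
18. n16.live = "rv"  [terminal]
19. n14.cnt = 2  [D.lim - 19]
20. n13.val = false  [D.cnt > 2]
21. n13.tag = 18  [D.cnt + 16]
22. n13.fin = 5  [D.cnt + 3]
23. n1.pre = "rkz"  ["r" ++ S₁.pre]
24. n1.live = 16  [B.fin + A.idx - 4]
25. n17.sig = false  [S₁.live > 16]
26. n18.live = "rx"  [terminal]
27. n20.ok = "yp"  [terminal]
28. n19.val = false  [false]
29. n19.tag = 27  [len(b.ok) + 25]
30. n19.fin = 19  [19]
31. n17.idx = 13  [len(g.live) + 11]
32. n21.acc = 30  [S₁.live + 14]
33. n22.acc = 24  [24]
34. n23.fin = false  [terminal]
35. n25.env = false  [terminal]
36. n26.live = "up"  [terminal]
37. n24.pre = "ru"  ["ru"]
38. n24.live = 27  [len(g.live) + 25]
39. n22.wid = 3  [S.live * -1 + 30]
40. n21.wid = 28  [C₀.acc - 2]
41. n0.pre = "xrkz"  ["x" ++ S₁.pre]
42. n0.live = -2  [A.idx * -2 + 24]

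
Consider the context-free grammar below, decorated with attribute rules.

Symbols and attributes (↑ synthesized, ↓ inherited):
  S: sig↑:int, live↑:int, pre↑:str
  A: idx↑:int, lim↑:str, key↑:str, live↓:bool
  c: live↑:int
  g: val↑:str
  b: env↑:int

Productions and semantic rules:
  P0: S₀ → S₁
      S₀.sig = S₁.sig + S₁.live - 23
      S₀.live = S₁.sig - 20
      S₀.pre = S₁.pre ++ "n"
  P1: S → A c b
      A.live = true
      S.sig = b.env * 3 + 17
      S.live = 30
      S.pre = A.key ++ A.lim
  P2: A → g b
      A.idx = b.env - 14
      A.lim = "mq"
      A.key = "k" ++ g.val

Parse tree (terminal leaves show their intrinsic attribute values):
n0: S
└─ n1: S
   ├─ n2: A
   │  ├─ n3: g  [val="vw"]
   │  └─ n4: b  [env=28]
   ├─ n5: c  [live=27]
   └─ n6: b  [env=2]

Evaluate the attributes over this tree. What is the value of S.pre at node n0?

1. n2.live = true  [true]
2. n3.val = "vw"  [terminal]
3. n4.env = 28  [terminal]
4. n2.idx = 14  [b.env - 14]
5. n2.lim = "mq"  ["mq"]
6. n2.key = "kvw"  ["k" ++ g.val]
7. n5.live = 27  [terminal]
8. n6.env = 2  [terminal]
9. n1.sig = 23  [b.env * 3 + 17]
10. n1.live = 30  [30]
11. n1.pre = "kvwmq"  [A.key ++ A.lim]
12. n0.sig = 30  [S₁.sig + S₁.live - 23]
13. n0.live = 3  [S₁.sig - 20]
14. n0.pre = "kvwmqn"  [S₁.pre ++ "n"]

"kvwmqn"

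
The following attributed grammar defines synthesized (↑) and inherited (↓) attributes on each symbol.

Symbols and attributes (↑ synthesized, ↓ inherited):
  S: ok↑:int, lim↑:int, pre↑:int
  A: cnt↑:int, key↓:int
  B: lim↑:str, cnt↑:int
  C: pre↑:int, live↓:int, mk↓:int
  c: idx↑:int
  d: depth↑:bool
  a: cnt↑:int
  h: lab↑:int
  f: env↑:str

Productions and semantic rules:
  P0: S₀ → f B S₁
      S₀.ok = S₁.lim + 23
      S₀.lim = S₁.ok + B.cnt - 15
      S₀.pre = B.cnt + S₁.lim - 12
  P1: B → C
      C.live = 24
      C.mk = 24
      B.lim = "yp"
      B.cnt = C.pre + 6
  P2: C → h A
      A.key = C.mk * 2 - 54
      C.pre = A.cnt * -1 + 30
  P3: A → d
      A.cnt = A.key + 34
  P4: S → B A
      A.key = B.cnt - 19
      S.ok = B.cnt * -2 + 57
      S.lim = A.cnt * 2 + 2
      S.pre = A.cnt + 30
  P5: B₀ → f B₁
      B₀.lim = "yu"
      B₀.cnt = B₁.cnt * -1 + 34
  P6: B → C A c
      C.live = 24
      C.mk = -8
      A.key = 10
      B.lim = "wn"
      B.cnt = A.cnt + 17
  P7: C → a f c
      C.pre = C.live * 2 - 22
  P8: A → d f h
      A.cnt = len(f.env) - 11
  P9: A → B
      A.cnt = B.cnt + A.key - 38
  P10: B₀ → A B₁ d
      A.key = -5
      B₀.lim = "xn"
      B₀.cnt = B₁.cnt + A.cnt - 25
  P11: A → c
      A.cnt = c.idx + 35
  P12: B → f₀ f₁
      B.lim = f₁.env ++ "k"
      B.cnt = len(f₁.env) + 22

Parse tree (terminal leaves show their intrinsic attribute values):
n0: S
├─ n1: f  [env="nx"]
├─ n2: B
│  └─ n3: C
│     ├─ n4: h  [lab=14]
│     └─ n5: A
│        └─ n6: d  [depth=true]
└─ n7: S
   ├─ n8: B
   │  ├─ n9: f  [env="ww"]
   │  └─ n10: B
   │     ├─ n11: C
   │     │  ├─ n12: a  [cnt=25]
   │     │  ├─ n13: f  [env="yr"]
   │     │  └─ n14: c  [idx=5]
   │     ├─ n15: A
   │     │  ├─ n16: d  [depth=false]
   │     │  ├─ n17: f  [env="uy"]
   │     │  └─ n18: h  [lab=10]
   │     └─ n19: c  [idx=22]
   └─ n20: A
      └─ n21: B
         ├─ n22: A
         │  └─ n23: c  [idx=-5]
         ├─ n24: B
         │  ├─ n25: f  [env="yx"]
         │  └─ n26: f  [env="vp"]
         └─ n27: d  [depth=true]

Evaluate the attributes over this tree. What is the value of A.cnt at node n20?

1. n1.env = "nx"  [terminal]
2. n3.live = 24  [24]
3. n3.mk = 24  [24]
4. n4.lab = 14  [terminal]
5. n5.key = -6  [C.mk * 2 - 54]
6. n6.depth = true  [terminal]
7. n5.cnt = 28  [A.key + 34]
8. n3.pre = 2  [A.cnt * -1 + 30]
9. n2.lim = "yp"  ["yp"]
10. n2.cnt = 8  [C.pre + 6]
11. n9.env = "ww"  [terminal]
12. n11.live = 24  [24]
13. n11.mk = -8  [-8]
14. n12.cnt = 25  [terminal]
15. n13.env = "yr"  [terminal]
16. n14.idx = 5  [terminal]
17. n11.pre = 26  [C.live * 2 - 22]
18. n15.key = 10  [10]
19. n16.depth = false  [terminal]
20. n17.env = "uy"  [terminal]
21. n18.lab = 10  [terminal]
22. n15.cnt = -9  [len(f.env) - 11]
23. n19.idx = 22  [terminal]
24. n10.lim = "wn"  ["wn"]
25. n10.cnt = 8  [A.cnt + 17]
26. n8.lim = "yu"  ["yu"]
27. n8.cnt = 26  [B₁.cnt * -1 + 34]
28. n20.key = 7  [B.cnt - 19]
29. n22.key = -5  [-5]
30. n23.idx = -5  [terminal]
31. n22.cnt = 30  [c.idx + 35]
32. n25.env = "yx"  [terminal]
33. n26.env = "vp"  [terminal]
34. n24.lim = "vpk"  [f₁.env ++ "k"]
35. n24.cnt = 24  [len(f₁.env) + 22]
36. n27.depth = true  [terminal]
37. n21.lim = "xn"  ["xn"]
38. n21.cnt = 29  [B₁.cnt + A.cnt - 25]
39. n20.cnt = -2  [B.cnt + A.key - 38]
40. n7.ok = 5  [B.cnt * -2 + 57]
41. n7.lim = -2  [A.cnt * 2 + 2]
42. n7.pre = 28  [A.cnt + 30]
43. n0.ok = 21  [S₁.lim + 23]
44. n0.lim = -2  [S₁.ok + B.cnt - 15]
45. n0.pre = -6  [B.cnt + S₁.lim - 12]

-2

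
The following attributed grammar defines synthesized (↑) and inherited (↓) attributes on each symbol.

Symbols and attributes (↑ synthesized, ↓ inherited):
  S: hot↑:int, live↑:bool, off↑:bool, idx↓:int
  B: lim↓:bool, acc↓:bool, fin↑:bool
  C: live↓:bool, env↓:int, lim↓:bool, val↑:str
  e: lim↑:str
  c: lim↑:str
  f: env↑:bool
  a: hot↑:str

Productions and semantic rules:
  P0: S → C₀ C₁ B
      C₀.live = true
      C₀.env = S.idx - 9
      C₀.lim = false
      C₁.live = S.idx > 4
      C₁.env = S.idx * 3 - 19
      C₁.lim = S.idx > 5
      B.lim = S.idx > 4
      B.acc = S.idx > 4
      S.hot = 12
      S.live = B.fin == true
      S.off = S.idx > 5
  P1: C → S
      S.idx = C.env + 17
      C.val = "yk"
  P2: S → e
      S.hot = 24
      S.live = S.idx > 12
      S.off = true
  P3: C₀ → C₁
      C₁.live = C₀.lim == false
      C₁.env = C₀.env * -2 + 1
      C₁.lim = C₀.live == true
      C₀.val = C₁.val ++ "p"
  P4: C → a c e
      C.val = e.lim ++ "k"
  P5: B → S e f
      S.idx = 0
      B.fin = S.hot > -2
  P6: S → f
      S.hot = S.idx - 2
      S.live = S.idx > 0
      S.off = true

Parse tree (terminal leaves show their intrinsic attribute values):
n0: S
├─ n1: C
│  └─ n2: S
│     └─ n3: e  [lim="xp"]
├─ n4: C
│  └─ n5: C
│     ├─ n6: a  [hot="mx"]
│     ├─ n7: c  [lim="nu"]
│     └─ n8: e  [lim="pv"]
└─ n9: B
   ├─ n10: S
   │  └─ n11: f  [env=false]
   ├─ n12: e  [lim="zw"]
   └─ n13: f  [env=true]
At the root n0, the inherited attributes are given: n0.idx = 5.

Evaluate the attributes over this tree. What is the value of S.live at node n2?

true

1. n0.idx = 5  [given at root]
2. n1.live = true  [true]
3. n1.env = -4  [S.idx - 9]
4. n1.lim = false  [false]
5. n2.idx = 13  [C.env + 17]
6. n3.lim = "xp"  [terminal]
7. n2.hot = 24  [24]
8. n2.live = true  [S.idx > 12]
9. n2.off = true  [true]
10. n1.val = "yk"  ["yk"]
11. n4.live = true  [S.idx > 4]
12. n4.env = -4  [S.idx * 3 - 19]
13. n4.lim = false  [S.idx > 5]
14. n5.live = true  [C₀.lim == false]
15. n5.env = 9  [C₀.env * -2 + 1]
16. n5.lim = true  [C₀.live == true]
17. n6.hot = "mx"  [terminal]
18. n7.lim = "nu"  [terminal]
19. n8.lim = "pv"  [terminal]
20. n5.val = "pvk"  [e.lim ++ "k"]
21. n4.val = "pvkp"  [C₁.val ++ "p"]
22. n9.lim = true  [S.idx > 4]
23. n9.acc = true  [S.idx > 4]
24. n10.idx = 0  [0]
25. n11.env = false  [terminal]
26. n10.hot = -2  [S.idx - 2]
27. n10.live = false  [S.idx > 0]
28. n10.off = true  [true]
29. n12.lim = "zw"  [terminal]
30. n13.env = true  [terminal]
31. n9.fin = false  [S.hot > -2]
32. n0.hot = 12  [12]
33. n0.live = false  [B.fin == true]
34. n0.off = false  [S.idx > 5]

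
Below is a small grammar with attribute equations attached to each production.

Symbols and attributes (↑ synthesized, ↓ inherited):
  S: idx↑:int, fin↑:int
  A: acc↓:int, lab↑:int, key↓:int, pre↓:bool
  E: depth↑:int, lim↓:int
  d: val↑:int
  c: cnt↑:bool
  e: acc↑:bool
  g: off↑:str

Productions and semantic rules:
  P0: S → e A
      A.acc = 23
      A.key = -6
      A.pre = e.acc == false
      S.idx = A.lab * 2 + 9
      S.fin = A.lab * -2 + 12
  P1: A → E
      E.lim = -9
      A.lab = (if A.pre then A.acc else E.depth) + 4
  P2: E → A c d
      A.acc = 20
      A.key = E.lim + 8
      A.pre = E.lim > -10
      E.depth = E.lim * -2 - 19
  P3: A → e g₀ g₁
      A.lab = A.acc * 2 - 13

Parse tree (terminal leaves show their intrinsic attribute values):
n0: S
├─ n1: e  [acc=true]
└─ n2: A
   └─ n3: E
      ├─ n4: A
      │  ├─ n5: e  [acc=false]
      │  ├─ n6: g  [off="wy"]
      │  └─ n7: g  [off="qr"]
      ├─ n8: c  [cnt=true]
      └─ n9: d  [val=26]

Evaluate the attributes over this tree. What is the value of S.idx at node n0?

1. n1.acc = true  [terminal]
2. n2.acc = 23  [23]
3. n2.key = -6  [-6]
4. n2.pre = false  [e.acc == false]
5. n3.lim = -9  [-9]
6. n4.acc = 20  [20]
7. n4.key = -1  [E.lim + 8]
8. n4.pre = true  [E.lim > -10]
9. n5.acc = false  [terminal]
10. n6.off = "wy"  [terminal]
11. n7.off = "qr"  [terminal]
12. n4.lab = 27  [A.acc * 2 - 13]
13. n8.cnt = true  [terminal]
14. n9.val = 26  [terminal]
15. n3.depth = -1  [E.lim * -2 - 19]
16. n2.lab = 3  [(if A.pre then A.acc else E.depth) + 4]
17. n0.idx = 15  [A.lab * 2 + 9]
18. n0.fin = 6  [A.lab * -2 + 12]

15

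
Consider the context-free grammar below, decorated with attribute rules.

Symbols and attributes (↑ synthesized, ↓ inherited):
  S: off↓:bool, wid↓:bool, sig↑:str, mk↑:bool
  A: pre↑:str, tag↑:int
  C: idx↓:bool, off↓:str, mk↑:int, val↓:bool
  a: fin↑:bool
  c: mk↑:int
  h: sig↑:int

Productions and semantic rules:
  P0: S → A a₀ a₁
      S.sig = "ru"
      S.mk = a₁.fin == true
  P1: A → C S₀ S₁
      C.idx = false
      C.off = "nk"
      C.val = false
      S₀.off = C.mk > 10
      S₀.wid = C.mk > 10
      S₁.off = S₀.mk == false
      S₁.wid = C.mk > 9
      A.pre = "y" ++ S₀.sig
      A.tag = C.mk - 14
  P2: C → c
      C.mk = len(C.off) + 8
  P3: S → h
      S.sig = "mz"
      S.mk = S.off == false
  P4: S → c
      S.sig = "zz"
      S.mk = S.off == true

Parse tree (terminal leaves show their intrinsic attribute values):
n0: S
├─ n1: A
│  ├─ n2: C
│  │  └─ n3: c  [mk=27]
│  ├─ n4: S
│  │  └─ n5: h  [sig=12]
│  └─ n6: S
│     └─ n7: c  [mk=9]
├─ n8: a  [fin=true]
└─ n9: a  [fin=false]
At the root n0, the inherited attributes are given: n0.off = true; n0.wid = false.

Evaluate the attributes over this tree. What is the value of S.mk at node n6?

1. n0.off = true  [given at root]
2. n0.wid = false  [given at root]
3. n2.idx = false  [false]
4. n2.off = "nk"  ["nk"]
5. n2.val = false  [false]
6. n3.mk = 27  [terminal]
7. n2.mk = 10  [len(C.off) + 8]
8. n4.off = false  [C.mk > 10]
9. n4.wid = false  [C.mk > 10]
10. n5.sig = 12  [terminal]
11. n4.sig = "mz"  ["mz"]
12. n4.mk = true  [S.off == false]
13. n6.off = false  [S₀.mk == false]
14. n6.wid = true  [C.mk > 9]
15. n7.mk = 9  [terminal]
16. n6.sig = "zz"  ["zz"]
17. n6.mk = false  [S.off == true]
18. n1.pre = "ymz"  ["y" ++ S₀.sig]
19. n1.tag = -4  [C.mk - 14]
20. n8.fin = true  [terminal]
21. n9.fin = false  [terminal]
22. n0.sig = "ru"  ["ru"]
23. n0.mk = false  [a₁.fin == true]

false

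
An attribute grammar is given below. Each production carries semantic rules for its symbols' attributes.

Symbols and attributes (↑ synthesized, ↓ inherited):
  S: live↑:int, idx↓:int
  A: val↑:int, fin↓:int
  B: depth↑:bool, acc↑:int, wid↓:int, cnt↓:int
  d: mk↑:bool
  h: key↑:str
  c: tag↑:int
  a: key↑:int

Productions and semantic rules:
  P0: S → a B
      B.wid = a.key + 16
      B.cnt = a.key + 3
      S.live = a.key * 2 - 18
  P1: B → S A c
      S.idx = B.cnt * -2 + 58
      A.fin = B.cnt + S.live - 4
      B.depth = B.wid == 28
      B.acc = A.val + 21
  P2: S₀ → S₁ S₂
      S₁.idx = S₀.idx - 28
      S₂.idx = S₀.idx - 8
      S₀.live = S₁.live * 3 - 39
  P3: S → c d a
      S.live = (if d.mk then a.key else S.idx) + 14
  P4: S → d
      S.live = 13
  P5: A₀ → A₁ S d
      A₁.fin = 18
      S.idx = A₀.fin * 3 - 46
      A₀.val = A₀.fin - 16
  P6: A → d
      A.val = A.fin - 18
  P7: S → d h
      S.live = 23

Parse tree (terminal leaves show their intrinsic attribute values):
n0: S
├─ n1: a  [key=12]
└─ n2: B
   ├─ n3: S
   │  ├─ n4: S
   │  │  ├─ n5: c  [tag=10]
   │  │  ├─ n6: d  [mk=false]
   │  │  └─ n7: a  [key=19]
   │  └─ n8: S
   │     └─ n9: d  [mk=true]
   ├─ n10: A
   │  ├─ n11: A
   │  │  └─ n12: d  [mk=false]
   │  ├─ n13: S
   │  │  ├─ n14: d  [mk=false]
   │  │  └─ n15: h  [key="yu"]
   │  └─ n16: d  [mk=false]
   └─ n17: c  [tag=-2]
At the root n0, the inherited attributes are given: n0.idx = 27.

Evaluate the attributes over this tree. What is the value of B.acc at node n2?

1. n0.idx = 27  [given at root]
2. n1.key = 12  [terminal]
3. n2.wid = 28  [a.key + 16]
4. n2.cnt = 15  [a.key + 3]
5. n3.idx = 28  [B.cnt * -2 + 58]
6. n4.idx = 0  [S₀.idx - 28]
7. n5.tag = 10  [terminal]
8. n6.mk = false  [terminal]
9. n7.key = 19  [terminal]
10. n4.live = 14  [(if d.mk then a.key else S.idx) + 14]
11. n8.idx = 20  [S₀.idx - 8]
12. n9.mk = true  [terminal]
13. n8.live = 13  [13]
14. n3.live = 3  [S₁.live * 3 - 39]
15. n10.fin = 14  [B.cnt + S.live - 4]
16. n11.fin = 18  [18]
17. n12.mk = false  [terminal]
18. n11.val = 0  [A.fin - 18]
19. n13.idx = -4  [A₀.fin * 3 - 46]
20. n14.mk = false  [terminal]
21. n15.key = "yu"  [terminal]
22. n13.live = 23  [23]
23. n16.mk = false  [terminal]
24. n10.val = -2  [A₀.fin - 16]
25. n17.tag = -2  [terminal]
26. n2.depth = true  [B.wid == 28]
27. n2.acc = 19  [A.val + 21]
28. n0.live = 6  [a.key * 2 - 18]

19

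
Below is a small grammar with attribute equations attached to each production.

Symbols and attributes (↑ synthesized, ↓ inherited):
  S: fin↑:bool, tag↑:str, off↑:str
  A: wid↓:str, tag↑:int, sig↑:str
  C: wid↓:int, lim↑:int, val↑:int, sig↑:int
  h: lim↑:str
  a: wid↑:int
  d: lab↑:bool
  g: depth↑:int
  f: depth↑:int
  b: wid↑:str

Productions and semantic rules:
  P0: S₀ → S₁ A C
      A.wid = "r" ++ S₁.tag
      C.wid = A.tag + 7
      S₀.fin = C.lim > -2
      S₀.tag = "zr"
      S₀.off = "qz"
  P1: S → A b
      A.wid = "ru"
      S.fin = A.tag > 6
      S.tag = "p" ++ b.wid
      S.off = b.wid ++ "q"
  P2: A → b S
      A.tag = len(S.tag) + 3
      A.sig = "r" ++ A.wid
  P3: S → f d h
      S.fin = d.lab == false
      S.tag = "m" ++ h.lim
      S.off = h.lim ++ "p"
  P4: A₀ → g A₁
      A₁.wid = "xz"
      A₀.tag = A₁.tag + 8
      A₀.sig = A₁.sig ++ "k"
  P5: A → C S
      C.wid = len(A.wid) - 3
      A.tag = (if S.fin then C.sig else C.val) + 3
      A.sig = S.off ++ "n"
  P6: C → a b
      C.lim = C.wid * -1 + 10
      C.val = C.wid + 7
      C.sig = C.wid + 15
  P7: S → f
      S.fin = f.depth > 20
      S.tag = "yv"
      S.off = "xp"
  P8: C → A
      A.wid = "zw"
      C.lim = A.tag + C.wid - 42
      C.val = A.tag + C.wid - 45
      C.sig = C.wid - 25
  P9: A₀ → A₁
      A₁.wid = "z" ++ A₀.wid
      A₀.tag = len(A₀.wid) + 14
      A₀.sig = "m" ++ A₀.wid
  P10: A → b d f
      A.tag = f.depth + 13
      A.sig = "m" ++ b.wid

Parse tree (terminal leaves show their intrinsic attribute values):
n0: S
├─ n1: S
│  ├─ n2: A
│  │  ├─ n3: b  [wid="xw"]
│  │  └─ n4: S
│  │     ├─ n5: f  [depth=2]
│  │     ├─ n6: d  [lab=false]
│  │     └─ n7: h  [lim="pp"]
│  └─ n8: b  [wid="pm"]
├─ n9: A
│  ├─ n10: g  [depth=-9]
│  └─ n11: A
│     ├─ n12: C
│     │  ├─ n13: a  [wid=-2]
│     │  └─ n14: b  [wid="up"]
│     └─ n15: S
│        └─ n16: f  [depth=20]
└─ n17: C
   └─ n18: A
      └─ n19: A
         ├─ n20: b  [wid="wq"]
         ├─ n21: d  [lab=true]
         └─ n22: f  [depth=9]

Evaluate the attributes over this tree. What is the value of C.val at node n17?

-5

1. n2.wid = "ru"  ["ru"]
2. n3.wid = "xw"  [terminal]
3. n5.depth = 2  [terminal]
4. n6.lab = false  [terminal]
5. n7.lim = "pp"  [terminal]
6. n4.fin = true  [d.lab == false]
7. n4.tag = "mpp"  ["m" ++ h.lim]
8. n4.off = "ppp"  [h.lim ++ "p"]
9. n2.tag = 6  [len(S.tag) + 3]
10. n2.sig = "rru"  ["r" ++ A.wid]
11. n8.wid = "pm"  [terminal]
12. n1.fin = false  [A.tag > 6]
13. n1.tag = "ppm"  ["p" ++ b.wid]
14. n1.off = "pmq"  [b.wid ++ "q"]
15. n9.wid = "rppm"  ["r" ++ S₁.tag]
16. n10.depth = -9  [terminal]
17. n11.wid = "xz"  ["xz"]
18. n12.wid = -1  [len(A.wid) - 3]
19. n13.wid = -2  [terminal]
20. n14.wid = "up"  [terminal]
21. n12.lim = 11  [C.wid * -1 + 10]
22. n12.val = 6  [C.wid + 7]
23. n12.sig = 14  [C.wid + 15]
24. n16.depth = 20  [terminal]
25. n15.fin = false  [f.depth > 20]
26. n15.tag = "yv"  ["yv"]
27. n15.off = "xp"  ["xp"]
28. n11.tag = 9  [(if S.fin then C.sig else C.val) + 3]
29. n11.sig = "xpn"  [S.off ++ "n"]
30. n9.tag = 17  [A₁.tag + 8]
31. n9.sig = "xpnk"  [A₁.sig ++ "k"]
32. n17.wid = 24  [A.tag + 7]
33. n18.wid = "zw"  ["zw"]
34. n19.wid = "zzw"  ["z" ++ A₀.wid]
35. n20.wid = "wq"  [terminal]
36. n21.lab = true  [terminal]
37. n22.depth = 9  [terminal]
38. n19.tag = 22  [f.depth + 13]
39. n19.sig = "mwq"  ["m" ++ b.wid]
40. n18.tag = 16  [len(A₀.wid) + 14]
41. n18.sig = "mzw"  ["m" ++ A₀.wid]
42. n17.lim = -2  [A.tag + C.wid - 42]
43. n17.val = -5  [A.tag + C.wid - 45]
44. n17.sig = -1  [C.wid - 25]
45. n0.fin = false  [C.lim > -2]
46. n0.tag = "zr"  ["zr"]
47. n0.off = "qz"  ["qz"]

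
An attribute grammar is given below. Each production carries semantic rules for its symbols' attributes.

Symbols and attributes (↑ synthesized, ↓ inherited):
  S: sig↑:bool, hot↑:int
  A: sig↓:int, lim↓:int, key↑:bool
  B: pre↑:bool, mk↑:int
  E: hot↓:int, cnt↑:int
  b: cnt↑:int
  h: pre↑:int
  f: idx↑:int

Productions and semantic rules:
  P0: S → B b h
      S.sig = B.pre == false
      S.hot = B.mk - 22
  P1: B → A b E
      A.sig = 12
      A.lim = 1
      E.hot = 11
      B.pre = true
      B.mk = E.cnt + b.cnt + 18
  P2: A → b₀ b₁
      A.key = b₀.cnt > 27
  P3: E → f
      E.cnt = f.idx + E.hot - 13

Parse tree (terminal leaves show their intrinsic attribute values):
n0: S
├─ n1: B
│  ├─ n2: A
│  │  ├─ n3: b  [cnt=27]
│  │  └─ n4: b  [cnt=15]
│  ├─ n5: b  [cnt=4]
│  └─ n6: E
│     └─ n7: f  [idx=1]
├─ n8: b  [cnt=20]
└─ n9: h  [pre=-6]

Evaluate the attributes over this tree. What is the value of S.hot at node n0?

-1

1. n2.sig = 12  [12]
2. n2.lim = 1  [1]
3. n3.cnt = 27  [terminal]
4. n4.cnt = 15  [terminal]
5. n2.key = false  [b₀.cnt > 27]
6. n5.cnt = 4  [terminal]
7. n6.hot = 11  [11]
8. n7.idx = 1  [terminal]
9. n6.cnt = -1  [f.idx + E.hot - 13]
10. n1.pre = true  [true]
11. n1.mk = 21  [E.cnt + b.cnt + 18]
12. n8.cnt = 20  [terminal]
13. n9.pre = -6  [terminal]
14. n0.sig = false  [B.pre == false]
15. n0.hot = -1  [B.mk - 22]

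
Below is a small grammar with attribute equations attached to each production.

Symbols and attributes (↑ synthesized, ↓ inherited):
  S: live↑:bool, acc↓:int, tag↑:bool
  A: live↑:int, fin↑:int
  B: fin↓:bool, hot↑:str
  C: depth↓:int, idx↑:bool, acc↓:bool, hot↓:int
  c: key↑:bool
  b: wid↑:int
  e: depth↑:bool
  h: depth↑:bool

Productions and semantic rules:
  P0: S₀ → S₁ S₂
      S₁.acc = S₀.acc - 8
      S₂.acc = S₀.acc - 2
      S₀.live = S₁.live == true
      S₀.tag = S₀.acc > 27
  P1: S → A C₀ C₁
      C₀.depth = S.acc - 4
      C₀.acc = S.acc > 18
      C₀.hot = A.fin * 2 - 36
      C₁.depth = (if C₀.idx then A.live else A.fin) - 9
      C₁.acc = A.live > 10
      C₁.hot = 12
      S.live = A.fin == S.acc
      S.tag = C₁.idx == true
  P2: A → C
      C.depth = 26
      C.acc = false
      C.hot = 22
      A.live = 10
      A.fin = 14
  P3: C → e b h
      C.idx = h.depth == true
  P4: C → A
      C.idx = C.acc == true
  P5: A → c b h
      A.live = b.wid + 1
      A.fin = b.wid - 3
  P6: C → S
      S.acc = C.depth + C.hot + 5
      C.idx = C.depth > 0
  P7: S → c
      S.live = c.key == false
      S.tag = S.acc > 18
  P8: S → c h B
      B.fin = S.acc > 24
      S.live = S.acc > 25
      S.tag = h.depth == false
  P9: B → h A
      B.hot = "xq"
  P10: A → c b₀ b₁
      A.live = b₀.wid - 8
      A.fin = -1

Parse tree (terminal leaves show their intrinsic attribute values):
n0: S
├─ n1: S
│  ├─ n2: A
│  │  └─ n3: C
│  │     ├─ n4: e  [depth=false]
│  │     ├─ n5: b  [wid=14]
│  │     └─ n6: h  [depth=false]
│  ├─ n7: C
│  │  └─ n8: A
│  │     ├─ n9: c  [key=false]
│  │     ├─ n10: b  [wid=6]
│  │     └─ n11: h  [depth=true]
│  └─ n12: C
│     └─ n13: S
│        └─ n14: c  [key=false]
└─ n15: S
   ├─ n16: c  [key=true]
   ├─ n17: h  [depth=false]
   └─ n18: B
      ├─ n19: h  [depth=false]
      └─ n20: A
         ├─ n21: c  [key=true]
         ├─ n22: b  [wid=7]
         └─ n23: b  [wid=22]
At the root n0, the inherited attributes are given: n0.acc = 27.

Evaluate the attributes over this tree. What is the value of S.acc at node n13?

18

1. n0.acc = 27  [given at root]
2. n1.acc = 19  [S₀.acc - 8]
3. n3.depth = 26  [26]
4. n3.acc = false  [false]
5. n3.hot = 22  [22]
6. n4.depth = false  [terminal]
7. n5.wid = 14  [terminal]
8. n6.depth = false  [terminal]
9. n3.idx = false  [h.depth == true]
10. n2.live = 10  [10]
11. n2.fin = 14  [14]
12. n7.depth = 15  [S.acc - 4]
13. n7.acc = true  [S.acc > 18]
14. n7.hot = -8  [A.fin * 2 - 36]
15. n9.key = false  [terminal]
16. n10.wid = 6  [terminal]
17. n11.depth = true  [terminal]
18. n8.live = 7  [b.wid + 1]
19. n8.fin = 3  [b.wid - 3]
20. n7.idx = true  [C.acc == true]
21. n12.depth = 1  [(if C₀.idx then A.live else A.fin) - 9]
22. n12.acc = false  [A.live > 10]
23. n12.hot = 12  [12]
24. n13.acc = 18  [C.depth + C.hot + 5]
25. n14.key = false  [terminal]
26. n13.live = true  [c.key == false]
27. n13.tag = false  [S.acc > 18]
28. n12.idx = true  [C.depth > 0]
29. n1.live = false  [A.fin == S.acc]
30. n1.tag = true  [C₁.idx == true]
31. n15.acc = 25  [S₀.acc - 2]
32. n16.key = true  [terminal]
33. n17.depth = false  [terminal]
34. n18.fin = true  [S.acc > 24]
35. n19.depth = false  [terminal]
36. n21.key = true  [terminal]
37. n22.wid = 7  [terminal]
38. n23.wid = 22  [terminal]
39. n20.live = -1  [b₀.wid - 8]
40. n20.fin = -1  [-1]
41. n18.hot = "xq"  ["xq"]
42. n15.live = false  [S.acc > 25]
43. n15.tag = true  [h.depth == false]
44. n0.live = false  [S₁.live == true]
45. n0.tag = false  [S₀.acc > 27]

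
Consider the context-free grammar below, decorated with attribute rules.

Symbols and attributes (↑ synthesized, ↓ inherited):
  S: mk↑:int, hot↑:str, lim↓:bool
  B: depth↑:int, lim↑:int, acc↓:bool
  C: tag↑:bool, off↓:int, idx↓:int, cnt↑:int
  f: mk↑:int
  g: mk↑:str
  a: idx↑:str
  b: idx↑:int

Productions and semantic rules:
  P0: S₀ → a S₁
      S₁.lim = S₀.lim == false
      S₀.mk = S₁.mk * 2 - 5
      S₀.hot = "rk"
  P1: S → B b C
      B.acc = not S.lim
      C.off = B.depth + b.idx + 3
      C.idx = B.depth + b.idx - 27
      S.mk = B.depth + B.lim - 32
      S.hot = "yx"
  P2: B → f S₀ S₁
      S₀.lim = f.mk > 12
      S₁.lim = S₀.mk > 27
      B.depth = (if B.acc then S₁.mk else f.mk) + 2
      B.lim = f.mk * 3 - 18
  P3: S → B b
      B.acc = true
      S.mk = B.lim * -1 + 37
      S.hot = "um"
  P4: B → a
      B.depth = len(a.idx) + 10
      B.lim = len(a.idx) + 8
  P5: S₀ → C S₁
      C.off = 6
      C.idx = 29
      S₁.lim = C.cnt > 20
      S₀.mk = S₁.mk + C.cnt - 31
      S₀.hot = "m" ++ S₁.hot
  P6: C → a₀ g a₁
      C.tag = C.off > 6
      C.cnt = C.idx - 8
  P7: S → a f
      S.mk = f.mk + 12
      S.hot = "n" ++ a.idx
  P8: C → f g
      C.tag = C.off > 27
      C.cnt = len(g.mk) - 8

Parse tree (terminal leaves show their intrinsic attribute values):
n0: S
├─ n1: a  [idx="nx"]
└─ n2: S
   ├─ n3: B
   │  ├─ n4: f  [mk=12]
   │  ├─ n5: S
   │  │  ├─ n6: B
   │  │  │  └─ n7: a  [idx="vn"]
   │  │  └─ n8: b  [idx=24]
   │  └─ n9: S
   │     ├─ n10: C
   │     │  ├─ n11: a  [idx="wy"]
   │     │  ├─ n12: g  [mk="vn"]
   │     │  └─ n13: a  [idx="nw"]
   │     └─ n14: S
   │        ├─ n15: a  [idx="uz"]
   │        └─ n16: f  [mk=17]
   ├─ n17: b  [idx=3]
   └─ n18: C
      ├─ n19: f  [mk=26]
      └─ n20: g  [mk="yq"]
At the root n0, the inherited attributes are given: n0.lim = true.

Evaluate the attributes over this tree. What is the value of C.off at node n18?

1. n0.lim = true  [given at root]
2. n1.idx = "nx"  [terminal]
3. n2.lim = false  [S₀.lim == false]
4. n3.acc = true  [not S.lim]
5. n4.mk = 12  [terminal]
6. n5.lim = false  [f.mk > 12]
7. n6.acc = true  [true]
8. n7.idx = "vn"  [terminal]
9. n6.depth = 12  [len(a.idx) + 10]
10. n6.lim = 10  [len(a.idx) + 8]
11. n8.idx = 24  [terminal]
12. n5.mk = 27  [B.lim * -1 + 37]
13. n5.hot = "um"  ["um"]
14. n9.lim = false  [S₀.mk > 27]
15. n10.off = 6  [6]
16. n10.idx = 29  [29]
17. n11.idx = "wy"  [terminal]
18. n12.mk = "vn"  [terminal]
19. n13.idx = "nw"  [terminal]
20. n10.tag = false  [C.off > 6]
21. n10.cnt = 21  [C.idx - 8]
22. n14.lim = true  [C.cnt > 20]
23. n15.idx = "uz"  [terminal]
24. n16.mk = 17  [terminal]
25. n14.mk = 29  [f.mk + 12]
26. n14.hot = "nuz"  ["n" ++ a.idx]
27. n9.mk = 19  [S₁.mk + C.cnt - 31]
28. n9.hot = "mnuz"  ["m" ++ S₁.hot]
29. n3.depth = 21  [(if B.acc then S₁.mk else f.mk) + 2]
30. n3.lim = 18  [f.mk * 3 - 18]
31. n17.idx = 3  [terminal]
32. n18.off = 27  [B.depth + b.idx + 3]
33. n18.idx = -3  [B.depth + b.idx - 27]
34. n19.mk = 26  [terminal]
35. n20.mk = "yq"  [terminal]
36. n18.tag = false  [C.off > 27]
37. n18.cnt = -6  [len(g.mk) - 8]
38. n2.mk = 7  [B.depth + B.lim - 32]
39. n2.hot = "yx"  ["yx"]
40. n0.mk = 9  [S₁.mk * 2 - 5]
41. n0.hot = "rk"  ["rk"]

27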